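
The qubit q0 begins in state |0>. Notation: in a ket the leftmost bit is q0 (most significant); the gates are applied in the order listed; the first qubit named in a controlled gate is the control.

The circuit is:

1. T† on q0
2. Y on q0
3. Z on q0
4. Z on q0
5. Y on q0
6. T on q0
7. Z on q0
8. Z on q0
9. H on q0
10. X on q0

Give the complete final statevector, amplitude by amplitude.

The final amplitudes are sqrt(2)/2 on |0>, sqrt(2)/2 on |1>.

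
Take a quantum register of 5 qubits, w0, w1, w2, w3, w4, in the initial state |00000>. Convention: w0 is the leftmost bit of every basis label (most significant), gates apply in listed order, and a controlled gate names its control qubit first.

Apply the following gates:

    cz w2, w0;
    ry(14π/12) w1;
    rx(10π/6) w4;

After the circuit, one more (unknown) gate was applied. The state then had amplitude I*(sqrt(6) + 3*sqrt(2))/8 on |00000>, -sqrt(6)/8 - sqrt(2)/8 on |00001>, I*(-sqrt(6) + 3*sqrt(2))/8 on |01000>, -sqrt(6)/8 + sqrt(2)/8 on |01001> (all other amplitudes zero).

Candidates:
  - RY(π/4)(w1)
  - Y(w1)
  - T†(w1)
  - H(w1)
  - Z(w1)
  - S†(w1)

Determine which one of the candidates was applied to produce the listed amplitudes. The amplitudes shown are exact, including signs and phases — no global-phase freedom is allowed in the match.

The unique candidate consistent with the amplitudes is Y(w1).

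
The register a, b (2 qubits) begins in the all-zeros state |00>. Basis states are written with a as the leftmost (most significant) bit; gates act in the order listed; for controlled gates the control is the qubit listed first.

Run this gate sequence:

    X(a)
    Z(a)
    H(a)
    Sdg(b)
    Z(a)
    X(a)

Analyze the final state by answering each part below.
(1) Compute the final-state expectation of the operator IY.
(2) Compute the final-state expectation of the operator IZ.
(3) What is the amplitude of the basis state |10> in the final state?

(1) The expectation value of IY is 0.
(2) In the final state, IZ has expectation 1.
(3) The final state's coefficient on |10> equals -sqrt(2)/2.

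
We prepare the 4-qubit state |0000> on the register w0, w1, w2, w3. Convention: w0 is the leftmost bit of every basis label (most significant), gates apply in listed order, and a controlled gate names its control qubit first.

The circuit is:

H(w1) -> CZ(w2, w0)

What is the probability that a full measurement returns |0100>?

The probability of measuring |0100> is 1/2.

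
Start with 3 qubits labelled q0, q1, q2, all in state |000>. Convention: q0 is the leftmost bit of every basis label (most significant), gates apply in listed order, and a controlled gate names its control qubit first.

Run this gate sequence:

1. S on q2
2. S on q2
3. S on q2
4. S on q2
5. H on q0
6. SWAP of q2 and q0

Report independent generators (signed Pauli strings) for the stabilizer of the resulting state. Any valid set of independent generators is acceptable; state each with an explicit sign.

The stabilizer group can be generated by +IIX, +ZII, +IZI, among other valid generating sets. Key observation: steps 1-4 multiply out to the identity, so the circuit reduces to the remaining gates.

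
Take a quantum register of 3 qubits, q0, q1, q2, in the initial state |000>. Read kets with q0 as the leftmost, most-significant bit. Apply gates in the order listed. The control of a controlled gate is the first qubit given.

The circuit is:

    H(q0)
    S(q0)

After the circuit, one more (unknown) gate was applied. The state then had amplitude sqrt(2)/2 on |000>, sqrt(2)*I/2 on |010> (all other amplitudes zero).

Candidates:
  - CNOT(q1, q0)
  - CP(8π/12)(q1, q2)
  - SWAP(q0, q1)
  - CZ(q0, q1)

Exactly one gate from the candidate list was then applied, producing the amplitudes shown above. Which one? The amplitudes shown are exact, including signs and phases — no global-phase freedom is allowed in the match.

The applied gate was SWAP(q0, q1).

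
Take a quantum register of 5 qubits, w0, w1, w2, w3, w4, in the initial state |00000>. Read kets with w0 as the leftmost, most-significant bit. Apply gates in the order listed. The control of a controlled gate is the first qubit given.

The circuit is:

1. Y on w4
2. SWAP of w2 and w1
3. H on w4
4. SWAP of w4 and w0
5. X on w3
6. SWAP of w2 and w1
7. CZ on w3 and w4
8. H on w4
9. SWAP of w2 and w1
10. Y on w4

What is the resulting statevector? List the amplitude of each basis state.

The final amplitudes are 1/2 on |00010>, -1/2 on |00011>, -1/2 on |10010>, 1/2 on |10011>, and 0 on every other basis state.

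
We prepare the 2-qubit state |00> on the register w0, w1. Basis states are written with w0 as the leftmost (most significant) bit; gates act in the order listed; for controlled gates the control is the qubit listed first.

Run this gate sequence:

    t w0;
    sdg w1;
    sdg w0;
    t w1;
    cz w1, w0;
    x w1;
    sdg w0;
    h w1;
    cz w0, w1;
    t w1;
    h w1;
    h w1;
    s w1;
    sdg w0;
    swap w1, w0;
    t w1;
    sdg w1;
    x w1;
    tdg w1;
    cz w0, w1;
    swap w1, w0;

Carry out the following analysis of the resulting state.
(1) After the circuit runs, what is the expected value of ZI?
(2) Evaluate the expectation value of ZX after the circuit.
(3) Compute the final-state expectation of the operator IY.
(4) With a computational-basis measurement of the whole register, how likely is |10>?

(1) The expectation value of ZI is -1. Key observation: the block from step 11 through step 12 cancels to the identity and can be dropped.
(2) The observable ZX averages to sqrt(2)/2.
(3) The observable IY averages to sqrt(2)/2.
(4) The probability of measuring |10> is 1/2.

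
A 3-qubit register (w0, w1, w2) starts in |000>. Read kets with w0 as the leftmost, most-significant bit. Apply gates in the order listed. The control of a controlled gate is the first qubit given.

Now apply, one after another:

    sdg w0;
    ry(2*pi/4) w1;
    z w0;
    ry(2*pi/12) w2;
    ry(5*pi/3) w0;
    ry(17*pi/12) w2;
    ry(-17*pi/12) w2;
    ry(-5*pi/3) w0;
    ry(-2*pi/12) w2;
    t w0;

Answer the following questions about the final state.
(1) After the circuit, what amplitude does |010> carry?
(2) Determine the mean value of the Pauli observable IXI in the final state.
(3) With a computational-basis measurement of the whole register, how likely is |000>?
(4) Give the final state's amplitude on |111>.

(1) The final state's coefficient on |010> equals sqrt(2)/2. Key observation: the block from step 4 through step 9 cancels to the identity and can be dropped.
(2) In the final state, IXI has expectation 1.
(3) The probability of measuring |000> is 1/2.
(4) |111> carries amplitude 0 in the final state.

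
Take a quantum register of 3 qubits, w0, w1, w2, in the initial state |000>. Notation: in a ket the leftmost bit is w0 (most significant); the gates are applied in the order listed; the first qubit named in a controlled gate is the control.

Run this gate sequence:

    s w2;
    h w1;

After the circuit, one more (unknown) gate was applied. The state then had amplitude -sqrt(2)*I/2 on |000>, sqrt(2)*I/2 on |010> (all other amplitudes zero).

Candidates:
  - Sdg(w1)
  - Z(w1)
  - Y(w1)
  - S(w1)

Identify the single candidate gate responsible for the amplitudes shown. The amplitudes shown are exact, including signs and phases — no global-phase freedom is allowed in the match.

It was Y(w1) that produced the state shown.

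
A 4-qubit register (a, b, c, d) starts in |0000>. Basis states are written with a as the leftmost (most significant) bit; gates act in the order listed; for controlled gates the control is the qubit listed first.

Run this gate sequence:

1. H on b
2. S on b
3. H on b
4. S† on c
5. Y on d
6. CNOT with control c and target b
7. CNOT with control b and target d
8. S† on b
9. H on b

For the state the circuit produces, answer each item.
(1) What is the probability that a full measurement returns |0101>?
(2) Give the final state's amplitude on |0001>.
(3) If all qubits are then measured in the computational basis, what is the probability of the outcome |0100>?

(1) A full measurement returns |0101> with probability 1/4.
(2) The final state's coefficient on |0001> equals sqrt(2)*(-1 + I)/4.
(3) The probability of measuring |0100> is 1/4.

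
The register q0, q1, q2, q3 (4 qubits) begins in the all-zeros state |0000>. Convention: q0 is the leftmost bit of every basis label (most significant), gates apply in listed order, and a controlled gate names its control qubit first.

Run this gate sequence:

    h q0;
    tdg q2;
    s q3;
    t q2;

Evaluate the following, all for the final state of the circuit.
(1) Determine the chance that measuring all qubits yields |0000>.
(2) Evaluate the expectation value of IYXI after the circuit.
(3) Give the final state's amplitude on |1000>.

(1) A full measurement returns |0000> with probability 1/2.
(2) The expectation value of IYXI is 0.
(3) The final state's coefficient on |1000> equals sqrt(2)/2.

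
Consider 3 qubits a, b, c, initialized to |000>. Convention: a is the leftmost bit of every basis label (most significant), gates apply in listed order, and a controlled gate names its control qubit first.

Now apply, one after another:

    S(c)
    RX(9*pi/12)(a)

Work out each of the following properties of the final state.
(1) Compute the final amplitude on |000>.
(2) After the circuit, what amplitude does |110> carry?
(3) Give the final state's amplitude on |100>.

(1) The amplitude on |000> is sqrt(2 - sqrt(2))/2.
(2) |110> carries amplitude 0 in the final state.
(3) The amplitude on |100> is -I*sqrt(sqrt(2) + 2)/2.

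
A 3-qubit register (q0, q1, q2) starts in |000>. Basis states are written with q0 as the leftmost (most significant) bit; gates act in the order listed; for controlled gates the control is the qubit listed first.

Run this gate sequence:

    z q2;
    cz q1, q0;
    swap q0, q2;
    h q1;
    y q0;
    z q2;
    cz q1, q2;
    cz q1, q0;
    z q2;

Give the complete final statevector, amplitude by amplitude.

After the circuit, the state carries amplitude sqrt(2)*I/2 on |100>, -sqrt(2)*I/2 on |110>, and 0 on every other basis state.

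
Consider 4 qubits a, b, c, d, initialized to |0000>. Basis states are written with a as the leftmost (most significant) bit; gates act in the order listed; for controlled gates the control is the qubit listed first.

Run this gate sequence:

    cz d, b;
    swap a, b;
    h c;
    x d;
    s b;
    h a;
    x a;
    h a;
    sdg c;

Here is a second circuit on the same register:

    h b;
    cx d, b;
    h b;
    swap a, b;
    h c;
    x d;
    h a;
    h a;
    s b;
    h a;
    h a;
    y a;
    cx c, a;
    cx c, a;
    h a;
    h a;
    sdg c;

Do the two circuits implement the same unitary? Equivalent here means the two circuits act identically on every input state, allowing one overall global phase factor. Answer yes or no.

No, they are not equivalent — no single phase factor reconciles the two unitaries.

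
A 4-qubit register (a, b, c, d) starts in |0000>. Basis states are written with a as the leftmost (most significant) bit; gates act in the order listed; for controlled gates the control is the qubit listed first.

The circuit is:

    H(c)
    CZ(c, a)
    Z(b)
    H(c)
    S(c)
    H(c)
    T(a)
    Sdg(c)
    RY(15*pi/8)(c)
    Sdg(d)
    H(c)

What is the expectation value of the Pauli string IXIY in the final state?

The observable IXIY averages to 0.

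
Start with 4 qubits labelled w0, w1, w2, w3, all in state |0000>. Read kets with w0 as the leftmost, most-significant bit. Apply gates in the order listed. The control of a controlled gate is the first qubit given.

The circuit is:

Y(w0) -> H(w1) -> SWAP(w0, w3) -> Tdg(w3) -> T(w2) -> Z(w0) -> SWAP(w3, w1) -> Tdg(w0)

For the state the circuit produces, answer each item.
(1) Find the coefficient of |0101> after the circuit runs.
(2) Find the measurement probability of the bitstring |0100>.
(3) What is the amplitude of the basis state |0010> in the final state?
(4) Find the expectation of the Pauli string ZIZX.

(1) |0101> carries amplitude sqrt(2)*exp(I*pi/4)/2 in the final state.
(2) The probability of measuring |0100> is 1/2.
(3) The amplitude on |0010> is 0.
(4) The observable ZIZX averages to 1.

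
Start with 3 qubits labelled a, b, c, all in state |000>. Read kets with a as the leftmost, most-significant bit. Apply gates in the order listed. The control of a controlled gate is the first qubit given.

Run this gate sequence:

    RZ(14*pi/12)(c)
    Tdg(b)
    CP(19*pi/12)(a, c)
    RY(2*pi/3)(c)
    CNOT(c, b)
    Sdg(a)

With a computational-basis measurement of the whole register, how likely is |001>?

Outcome |001> occurs with probability 0.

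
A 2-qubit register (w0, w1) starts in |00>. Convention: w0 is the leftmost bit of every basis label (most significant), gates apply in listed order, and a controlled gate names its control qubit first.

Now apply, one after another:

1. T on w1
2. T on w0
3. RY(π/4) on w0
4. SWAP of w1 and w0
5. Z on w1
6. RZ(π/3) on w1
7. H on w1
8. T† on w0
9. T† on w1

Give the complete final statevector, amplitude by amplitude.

The resulting statevector has amplitude sqrt(2)*(-sqrt(sqrt(2) + 2) + sqrt(2 - sqrt(2))*exp(I*pi/3))*exp(5*I*pi/6)/4 on |00>, sqrt(2)*(-sqrt(sqrt(2) + 2) - sqrt(2 - sqrt(2))*exp(I*pi/3))*exp(7*I*pi/12)/4 on |01>, 0 on |10>, 0 on |11>.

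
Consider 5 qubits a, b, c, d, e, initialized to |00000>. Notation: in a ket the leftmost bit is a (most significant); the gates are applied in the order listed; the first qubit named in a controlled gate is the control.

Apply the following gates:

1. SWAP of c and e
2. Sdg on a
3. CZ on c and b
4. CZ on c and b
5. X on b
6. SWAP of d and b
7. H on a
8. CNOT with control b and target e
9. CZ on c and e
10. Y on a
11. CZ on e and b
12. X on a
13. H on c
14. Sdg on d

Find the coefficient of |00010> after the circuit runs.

The amplitude on |00010> is 1/2. Key observation: gates 3-4 undo each other exactly, leaving only the rest of the circuit to track.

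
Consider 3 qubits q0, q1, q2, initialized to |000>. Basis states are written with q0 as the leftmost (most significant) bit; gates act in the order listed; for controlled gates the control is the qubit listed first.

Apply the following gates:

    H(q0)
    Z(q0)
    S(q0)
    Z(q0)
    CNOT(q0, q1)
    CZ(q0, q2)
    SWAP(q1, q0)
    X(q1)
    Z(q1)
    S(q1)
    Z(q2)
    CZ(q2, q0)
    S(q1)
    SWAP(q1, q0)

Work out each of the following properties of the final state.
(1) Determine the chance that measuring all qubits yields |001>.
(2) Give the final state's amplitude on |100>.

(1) Outcome |001> occurs with probability 0.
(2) The final state's coefficient on |100> equals sqrt(2)/2.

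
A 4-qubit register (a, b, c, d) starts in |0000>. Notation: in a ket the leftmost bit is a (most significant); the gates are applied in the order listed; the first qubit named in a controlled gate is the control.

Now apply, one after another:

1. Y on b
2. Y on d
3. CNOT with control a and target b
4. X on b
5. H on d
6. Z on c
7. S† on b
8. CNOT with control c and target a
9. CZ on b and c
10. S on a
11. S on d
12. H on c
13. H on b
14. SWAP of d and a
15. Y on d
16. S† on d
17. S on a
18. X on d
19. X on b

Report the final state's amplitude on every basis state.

The final amplitudes are -sqrt(2)/4 on |0000>, 0 on |0001>, -sqrt(2)/4 on |0010>, 0 on |0011>, -sqrt(2)/4 on |0100>, 0 on |0101>, -sqrt(2)/4 on |0110>, 0 on |0111>, -sqrt(2)/4 on |1000>, 0 on |1001>, -sqrt(2)/4 on |1010>, 0 on |1011>, -sqrt(2)/4 on |1100>, 0 on |1101>, -sqrt(2)/4 on |1110>, 0 on |1111>.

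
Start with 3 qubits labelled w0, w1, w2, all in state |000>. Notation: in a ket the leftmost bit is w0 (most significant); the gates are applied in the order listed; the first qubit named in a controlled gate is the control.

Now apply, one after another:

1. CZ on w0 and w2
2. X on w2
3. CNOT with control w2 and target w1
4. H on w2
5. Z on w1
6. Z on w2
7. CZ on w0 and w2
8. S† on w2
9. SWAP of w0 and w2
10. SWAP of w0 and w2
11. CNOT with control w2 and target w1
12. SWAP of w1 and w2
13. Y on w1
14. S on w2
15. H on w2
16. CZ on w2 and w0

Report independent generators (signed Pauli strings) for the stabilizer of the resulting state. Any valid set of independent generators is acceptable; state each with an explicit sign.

One valid set of independent stabilizer generators is +IXZ, +IZX, +ZII (any independent generating set of the same group is equally correct). Key observation: the block from step 9 through step 10 cancels to the identity and can be dropped.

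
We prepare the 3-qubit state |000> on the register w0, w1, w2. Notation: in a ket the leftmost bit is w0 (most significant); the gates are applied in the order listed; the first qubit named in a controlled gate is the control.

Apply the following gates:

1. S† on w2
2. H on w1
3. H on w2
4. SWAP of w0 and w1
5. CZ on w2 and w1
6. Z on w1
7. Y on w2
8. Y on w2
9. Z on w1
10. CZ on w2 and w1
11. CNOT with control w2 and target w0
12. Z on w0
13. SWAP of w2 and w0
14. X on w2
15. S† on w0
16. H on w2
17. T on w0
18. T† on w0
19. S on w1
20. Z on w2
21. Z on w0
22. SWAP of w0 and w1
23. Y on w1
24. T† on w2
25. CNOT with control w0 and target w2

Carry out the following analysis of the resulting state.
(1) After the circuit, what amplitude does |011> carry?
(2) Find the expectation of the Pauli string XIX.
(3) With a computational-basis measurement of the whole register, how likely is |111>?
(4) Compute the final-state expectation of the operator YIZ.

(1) |011> carries amplitude sqrt(2)*exp(I*pi/4)/2 in the final state.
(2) In the final state, XIX has expectation 0.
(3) Outcome |111> occurs with probability 0.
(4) In the final state, YIZ has expectation 0.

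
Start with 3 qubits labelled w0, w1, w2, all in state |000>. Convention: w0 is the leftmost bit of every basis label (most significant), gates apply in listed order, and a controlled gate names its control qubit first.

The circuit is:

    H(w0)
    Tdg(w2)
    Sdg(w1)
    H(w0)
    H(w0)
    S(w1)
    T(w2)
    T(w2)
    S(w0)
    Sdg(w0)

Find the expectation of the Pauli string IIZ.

The expectation value of IIZ is 1. Key observation: gates 2-7 undo each other exactly, leaving only the rest of the circuit to track.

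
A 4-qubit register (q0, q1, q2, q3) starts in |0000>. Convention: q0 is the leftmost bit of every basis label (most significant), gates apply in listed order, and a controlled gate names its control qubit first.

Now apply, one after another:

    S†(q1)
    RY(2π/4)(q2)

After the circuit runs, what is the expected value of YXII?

In the final state, YXII has expectation 0.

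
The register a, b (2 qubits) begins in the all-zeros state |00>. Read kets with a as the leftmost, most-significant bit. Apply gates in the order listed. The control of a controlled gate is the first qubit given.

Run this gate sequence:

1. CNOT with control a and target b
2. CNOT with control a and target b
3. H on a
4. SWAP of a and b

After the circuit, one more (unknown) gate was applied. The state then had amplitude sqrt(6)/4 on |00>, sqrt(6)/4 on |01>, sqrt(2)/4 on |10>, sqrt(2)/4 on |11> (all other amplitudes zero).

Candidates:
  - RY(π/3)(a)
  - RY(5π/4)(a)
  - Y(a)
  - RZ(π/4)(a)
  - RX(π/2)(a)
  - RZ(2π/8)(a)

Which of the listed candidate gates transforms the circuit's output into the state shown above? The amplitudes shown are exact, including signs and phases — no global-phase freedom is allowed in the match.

It was RY(π/3)(a) that produced the state shown. Key observation: gates 1-2 undo each other exactly, leaving only the rest of the circuit to track.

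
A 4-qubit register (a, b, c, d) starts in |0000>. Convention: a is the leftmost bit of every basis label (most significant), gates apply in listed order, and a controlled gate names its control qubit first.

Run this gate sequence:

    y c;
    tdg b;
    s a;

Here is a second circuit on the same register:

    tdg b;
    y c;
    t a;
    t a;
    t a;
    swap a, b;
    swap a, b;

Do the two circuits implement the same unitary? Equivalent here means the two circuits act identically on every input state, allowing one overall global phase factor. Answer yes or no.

No — the two circuits implement different unitaries, even allowing a global phase.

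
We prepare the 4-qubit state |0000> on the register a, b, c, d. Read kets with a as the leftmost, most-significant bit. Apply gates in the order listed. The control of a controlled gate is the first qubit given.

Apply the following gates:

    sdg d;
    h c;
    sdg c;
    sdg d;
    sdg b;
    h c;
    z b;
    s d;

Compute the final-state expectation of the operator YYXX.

The expectation value of YYXX is 0.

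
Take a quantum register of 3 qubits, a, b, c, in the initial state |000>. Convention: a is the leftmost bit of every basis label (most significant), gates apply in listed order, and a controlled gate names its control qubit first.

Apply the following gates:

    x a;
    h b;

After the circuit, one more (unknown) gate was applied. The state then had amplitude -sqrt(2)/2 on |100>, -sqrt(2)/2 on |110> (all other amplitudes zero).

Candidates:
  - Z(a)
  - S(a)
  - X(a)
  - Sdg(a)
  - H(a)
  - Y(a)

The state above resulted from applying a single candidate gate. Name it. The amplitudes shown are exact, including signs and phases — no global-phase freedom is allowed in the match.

It was Z(a) that produced the state shown.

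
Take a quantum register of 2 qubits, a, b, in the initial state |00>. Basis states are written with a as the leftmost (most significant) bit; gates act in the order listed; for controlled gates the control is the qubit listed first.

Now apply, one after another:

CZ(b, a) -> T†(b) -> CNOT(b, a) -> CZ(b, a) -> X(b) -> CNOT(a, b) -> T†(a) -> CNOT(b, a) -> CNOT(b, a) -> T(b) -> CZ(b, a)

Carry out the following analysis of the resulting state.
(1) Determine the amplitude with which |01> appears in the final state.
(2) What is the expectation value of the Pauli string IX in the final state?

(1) The final state's coefficient on |01> equals exp(I*pi/4).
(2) In the final state, IX has expectation 0.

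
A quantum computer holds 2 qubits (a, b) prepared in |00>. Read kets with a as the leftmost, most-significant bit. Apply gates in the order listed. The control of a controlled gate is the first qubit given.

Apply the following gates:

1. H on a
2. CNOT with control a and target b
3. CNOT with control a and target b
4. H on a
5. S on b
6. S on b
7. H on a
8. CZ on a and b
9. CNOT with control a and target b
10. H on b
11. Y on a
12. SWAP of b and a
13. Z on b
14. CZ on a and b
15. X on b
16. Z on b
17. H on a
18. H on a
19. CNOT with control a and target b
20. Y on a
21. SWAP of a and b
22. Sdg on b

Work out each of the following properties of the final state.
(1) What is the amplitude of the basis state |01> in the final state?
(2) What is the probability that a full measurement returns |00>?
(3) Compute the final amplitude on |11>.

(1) |01> carries amplitude -I/2 in the final state. Key observation: steps 2-3 multiply out to the identity, so the circuit reduces to the remaining gates.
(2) Outcome |00> occurs with probability 1/4.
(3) |11> carries amplitude I/2 in the final state.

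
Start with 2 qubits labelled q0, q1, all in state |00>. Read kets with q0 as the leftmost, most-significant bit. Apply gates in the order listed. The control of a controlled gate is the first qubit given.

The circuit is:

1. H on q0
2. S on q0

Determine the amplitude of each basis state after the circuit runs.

The final amplitudes are sqrt(2)/2 on |00>, 0 on |01>, sqrt(2)*I/2 on |10>, 0 on |11>.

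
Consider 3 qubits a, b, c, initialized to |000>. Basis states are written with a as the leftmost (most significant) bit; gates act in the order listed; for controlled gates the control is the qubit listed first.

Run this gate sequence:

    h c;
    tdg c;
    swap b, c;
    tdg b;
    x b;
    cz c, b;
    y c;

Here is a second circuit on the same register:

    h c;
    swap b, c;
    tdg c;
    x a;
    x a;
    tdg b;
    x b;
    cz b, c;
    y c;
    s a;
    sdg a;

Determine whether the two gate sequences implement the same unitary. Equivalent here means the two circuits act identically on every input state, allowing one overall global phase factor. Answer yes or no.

No — the two circuits implement different unitaries, even allowing a global phase.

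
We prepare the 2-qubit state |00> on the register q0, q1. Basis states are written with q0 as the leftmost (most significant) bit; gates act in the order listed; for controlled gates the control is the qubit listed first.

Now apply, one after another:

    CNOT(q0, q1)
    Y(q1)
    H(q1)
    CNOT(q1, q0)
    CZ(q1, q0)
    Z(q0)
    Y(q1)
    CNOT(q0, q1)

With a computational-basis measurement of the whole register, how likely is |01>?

Outcome |01> occurs with probability 1/2.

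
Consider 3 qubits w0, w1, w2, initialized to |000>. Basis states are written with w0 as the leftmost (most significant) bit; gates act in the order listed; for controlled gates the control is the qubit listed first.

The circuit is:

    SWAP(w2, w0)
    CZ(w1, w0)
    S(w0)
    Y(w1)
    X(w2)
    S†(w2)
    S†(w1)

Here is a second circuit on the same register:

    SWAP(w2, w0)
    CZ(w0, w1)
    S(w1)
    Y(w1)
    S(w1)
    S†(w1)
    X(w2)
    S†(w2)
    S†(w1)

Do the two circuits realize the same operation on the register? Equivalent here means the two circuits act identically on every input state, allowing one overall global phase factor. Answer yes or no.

No — the two circuits implement different unitaries, even allowing a global phase.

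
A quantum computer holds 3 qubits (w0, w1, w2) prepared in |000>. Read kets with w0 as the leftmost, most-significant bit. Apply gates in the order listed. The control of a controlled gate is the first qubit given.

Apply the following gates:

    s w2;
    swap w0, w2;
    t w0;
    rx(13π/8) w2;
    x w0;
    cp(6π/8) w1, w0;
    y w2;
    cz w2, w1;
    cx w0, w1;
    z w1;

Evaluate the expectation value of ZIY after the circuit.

The observable ZIY averages to -sqrt(sqrt(2) + 2)/2.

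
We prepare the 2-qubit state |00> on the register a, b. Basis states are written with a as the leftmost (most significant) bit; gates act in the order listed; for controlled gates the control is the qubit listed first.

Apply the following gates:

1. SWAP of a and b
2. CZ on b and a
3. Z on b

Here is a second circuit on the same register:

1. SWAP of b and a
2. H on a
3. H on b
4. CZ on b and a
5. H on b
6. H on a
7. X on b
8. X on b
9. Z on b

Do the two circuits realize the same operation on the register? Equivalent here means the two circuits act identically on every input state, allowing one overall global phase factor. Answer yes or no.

No, they are not equivalent — no single phase factor reconciles the two unitaries.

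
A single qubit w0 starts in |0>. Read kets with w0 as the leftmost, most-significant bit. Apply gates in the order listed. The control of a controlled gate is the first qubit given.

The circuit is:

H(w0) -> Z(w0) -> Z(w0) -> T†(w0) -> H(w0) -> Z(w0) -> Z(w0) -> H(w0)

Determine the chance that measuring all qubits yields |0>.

A full measurement returns |0> with probability 1/2.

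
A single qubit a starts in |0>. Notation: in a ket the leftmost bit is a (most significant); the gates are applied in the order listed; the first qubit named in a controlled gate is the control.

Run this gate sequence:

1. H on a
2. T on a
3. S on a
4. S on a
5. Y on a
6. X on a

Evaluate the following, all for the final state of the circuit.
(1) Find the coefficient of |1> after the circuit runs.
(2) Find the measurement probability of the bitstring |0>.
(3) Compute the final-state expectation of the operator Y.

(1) |1> carries amplitude sqrt(2)*exp(3*I*pi/4)/2 in the final state.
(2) The probability of measuring |0> is 1/2.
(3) The observable Y averages to sqrt(2)/2.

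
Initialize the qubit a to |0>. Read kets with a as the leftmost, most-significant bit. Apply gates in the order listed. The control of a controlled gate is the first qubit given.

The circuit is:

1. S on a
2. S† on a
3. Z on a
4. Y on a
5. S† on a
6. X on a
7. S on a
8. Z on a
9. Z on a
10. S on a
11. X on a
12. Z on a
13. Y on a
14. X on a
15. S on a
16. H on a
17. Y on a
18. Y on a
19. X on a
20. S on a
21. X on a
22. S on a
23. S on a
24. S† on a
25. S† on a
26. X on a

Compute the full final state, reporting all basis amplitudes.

After the circuit, the state carries amplitude sqrt(2)/2 on |0>, -sqrt(2)*I/2 on |1>.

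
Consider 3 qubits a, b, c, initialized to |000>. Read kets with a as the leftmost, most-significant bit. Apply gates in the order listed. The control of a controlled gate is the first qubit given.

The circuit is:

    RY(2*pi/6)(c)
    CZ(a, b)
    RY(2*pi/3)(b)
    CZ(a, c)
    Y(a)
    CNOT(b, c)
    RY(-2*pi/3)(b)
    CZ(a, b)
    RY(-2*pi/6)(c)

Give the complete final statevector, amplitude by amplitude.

After the circuit, the state carries amplitude 0 on |000>, 0 on |001>, 0 on |010>, 0 on |011>, I*(2 + 3*sqrt(3))/8 on |100>, 3*I/8 on |101>, I*(-3 + 2*sqrt(3))/8 on |110>, -sqrt(3)*I/8 on |111>.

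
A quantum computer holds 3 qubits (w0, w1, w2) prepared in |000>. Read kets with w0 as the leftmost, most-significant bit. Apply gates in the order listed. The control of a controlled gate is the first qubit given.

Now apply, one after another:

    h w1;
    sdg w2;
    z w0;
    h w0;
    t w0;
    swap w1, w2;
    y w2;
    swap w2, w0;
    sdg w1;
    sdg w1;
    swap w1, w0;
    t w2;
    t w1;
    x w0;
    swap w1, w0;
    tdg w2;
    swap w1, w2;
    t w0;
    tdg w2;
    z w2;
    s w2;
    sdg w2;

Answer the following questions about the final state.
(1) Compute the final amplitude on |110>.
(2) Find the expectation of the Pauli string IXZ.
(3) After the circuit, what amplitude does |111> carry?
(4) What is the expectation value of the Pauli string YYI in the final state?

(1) The amplitude on |110> is 0. Key observation: gates 21-22 undo each other exactly, leaving only the rest of the circuit to track.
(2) The observable IXZ averages to -sqrt(2)/2.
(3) The final state's coefficient on |111> equals 1/2.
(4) In the final state, YYI has expectation -sqrt(2)/2.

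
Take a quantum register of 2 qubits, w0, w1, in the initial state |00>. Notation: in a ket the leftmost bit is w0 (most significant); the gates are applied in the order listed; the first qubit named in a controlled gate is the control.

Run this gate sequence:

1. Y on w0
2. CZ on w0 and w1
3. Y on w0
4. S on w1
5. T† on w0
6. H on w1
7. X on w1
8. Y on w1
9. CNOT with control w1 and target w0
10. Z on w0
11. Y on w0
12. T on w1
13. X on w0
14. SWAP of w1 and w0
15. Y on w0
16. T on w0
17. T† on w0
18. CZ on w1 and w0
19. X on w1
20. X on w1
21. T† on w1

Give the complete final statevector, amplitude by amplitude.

The final amplitudes are 0 on |00>, sqrt(2)*I/2 on |01>, sqrt(2)*I/2 on |10>, 0 on |11>. Key observation: steps 19-20 multiply out to the identity, so the circuit reduces to the remaining gates.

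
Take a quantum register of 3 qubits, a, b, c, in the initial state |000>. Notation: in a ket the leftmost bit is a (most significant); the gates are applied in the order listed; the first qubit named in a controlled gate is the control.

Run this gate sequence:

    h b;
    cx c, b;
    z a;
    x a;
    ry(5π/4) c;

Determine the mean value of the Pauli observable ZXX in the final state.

The observable ZXX averages to sqrt(2)/2.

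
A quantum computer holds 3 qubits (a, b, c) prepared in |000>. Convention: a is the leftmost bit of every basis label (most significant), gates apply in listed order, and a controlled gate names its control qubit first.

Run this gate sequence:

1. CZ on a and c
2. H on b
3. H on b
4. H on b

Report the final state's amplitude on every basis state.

The resulting statevector has amplitude sqrt(2)/2 on |000>, sqrt(2)/2 on |010>, and 0 on every other basis state.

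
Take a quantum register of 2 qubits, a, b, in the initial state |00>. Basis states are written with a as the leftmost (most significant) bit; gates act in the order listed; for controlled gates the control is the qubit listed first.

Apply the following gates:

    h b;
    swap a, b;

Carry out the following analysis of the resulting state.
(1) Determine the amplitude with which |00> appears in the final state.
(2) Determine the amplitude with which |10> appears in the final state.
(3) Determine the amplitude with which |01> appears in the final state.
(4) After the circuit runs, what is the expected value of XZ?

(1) The amplitude on |00> is sqrt(2)/2.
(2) The amplitude on |10> is sqrt(2)/2.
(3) The final state's coefficient on |01> equals 0.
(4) In the final state, XZ has expectation 1.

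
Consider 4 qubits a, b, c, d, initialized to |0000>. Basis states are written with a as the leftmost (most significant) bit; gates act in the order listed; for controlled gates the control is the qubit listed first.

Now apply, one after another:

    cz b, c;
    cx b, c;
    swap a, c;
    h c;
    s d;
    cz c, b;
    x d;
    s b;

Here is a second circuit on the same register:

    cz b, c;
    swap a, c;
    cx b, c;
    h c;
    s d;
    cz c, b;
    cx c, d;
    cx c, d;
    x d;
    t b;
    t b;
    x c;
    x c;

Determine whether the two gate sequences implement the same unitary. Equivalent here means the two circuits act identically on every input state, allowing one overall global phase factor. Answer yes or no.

No: there is an input state on which the two circuits produce genuinely different outputs (not merely differing by a phase).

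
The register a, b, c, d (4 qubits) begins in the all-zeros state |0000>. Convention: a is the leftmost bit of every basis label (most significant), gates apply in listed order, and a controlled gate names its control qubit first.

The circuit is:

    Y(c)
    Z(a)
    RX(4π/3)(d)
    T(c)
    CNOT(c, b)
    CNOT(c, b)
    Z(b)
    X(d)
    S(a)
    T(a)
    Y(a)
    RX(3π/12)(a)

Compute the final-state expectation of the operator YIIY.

In the final state, YIIY has expectation -sqrt(6)/4. Key observation: gates 5-6 undo each other exactly, leaving only the rest of the circuit to track.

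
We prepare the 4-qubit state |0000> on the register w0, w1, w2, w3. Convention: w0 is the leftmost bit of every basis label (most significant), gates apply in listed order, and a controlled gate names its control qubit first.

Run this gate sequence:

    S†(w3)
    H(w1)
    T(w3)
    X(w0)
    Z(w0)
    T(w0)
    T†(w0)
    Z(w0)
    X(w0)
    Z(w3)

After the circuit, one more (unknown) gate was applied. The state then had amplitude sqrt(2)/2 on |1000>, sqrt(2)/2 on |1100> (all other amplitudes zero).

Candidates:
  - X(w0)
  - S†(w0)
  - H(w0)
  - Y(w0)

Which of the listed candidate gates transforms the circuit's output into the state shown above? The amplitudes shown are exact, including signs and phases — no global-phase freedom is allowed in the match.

The unique candidate consistent with the amplitudes is X(w0).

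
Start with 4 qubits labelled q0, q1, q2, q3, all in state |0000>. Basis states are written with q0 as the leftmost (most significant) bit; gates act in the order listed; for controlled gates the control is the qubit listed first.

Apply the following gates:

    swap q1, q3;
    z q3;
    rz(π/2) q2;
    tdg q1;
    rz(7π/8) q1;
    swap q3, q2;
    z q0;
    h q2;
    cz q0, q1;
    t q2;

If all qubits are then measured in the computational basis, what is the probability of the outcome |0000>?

Outcome |0000> occurs with probability 1/2.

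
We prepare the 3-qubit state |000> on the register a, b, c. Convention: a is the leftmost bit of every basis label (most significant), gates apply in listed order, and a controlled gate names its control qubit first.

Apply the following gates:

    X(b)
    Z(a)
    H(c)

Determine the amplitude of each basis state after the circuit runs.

After the circuit, the state carries amplitude sqrt(2)/2 on |010>, sqrt(2)/2 on |011>, and 0 on every other basis state.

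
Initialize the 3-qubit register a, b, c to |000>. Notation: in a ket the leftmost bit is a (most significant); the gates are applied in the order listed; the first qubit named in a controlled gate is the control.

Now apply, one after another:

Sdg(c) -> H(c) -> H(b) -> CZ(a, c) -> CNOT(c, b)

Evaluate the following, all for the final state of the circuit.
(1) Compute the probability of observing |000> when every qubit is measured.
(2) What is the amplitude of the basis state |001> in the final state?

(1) A full measurement returns |000> with probability 1/4.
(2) The amplitude on |001> is 1/2.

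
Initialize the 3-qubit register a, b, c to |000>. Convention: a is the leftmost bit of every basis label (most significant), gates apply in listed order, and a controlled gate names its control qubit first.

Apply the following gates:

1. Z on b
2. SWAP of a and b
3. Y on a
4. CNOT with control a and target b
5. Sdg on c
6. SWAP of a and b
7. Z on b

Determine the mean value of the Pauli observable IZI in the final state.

In the final state, IZI has expectation -1.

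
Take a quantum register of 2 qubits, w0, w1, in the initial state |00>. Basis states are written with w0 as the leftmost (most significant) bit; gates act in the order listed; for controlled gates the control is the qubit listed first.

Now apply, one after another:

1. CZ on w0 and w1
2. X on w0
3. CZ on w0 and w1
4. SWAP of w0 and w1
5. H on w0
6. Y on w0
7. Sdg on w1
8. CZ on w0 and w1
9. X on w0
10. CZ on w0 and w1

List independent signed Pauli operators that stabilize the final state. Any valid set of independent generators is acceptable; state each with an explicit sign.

The stabilizer group can be generated by -XI, -IZ, among other valid generating sets.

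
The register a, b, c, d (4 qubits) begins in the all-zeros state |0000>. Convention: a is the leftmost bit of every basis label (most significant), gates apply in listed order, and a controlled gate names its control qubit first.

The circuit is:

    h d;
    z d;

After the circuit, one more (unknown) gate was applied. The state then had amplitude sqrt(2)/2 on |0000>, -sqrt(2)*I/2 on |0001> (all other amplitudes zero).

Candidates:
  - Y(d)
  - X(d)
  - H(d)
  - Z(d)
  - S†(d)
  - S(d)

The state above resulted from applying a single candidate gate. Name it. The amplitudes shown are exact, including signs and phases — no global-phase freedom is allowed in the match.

The unique candidate consistent with the amplitudes is S(d).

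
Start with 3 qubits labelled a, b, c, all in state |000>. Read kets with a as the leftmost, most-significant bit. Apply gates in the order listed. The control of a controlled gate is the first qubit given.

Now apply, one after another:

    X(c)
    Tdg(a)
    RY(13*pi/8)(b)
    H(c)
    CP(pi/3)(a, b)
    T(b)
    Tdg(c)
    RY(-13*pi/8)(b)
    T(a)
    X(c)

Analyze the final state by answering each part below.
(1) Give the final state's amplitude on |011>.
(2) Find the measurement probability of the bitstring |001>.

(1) The amplitude on |011> is (1/8 - exp(I*pi/4)/8)*sqrt(2*sqrt(2) + 4).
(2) The probability of measuring |001> is 7/16.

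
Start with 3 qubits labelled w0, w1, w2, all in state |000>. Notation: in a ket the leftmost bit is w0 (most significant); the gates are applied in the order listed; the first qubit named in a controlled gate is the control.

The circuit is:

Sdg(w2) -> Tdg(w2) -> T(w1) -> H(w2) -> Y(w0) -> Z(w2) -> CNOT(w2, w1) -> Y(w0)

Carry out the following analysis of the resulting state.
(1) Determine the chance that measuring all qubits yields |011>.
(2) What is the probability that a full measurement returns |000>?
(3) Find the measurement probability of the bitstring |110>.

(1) Outcome |011> occurs with probability 1/2.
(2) The probability of measuring |000> is 1/2.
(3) The probability of measuring |110> is 0.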